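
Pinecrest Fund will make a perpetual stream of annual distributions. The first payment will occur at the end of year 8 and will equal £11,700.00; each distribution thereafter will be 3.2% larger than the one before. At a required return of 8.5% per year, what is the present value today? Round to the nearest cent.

£124710.16

Value at end of year 7: C₁ / (r − g) = £11,700.00 / (0.085 − 0.032) = £220,754.7170
Discount to today: PV = £220,754.7170 / (1 + 0.085)^7 = £220,754.7170 / 1.770142 = £124,710.16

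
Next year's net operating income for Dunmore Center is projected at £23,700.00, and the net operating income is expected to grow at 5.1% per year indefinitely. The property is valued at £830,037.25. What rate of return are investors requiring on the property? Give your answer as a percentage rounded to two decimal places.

7.96%

P = D₁/(r − g) ⇒ r = D₁/P + g = £23,700.0000/£830,037.25 + 0.051 = 0.028553 + 0.051 = 0.079553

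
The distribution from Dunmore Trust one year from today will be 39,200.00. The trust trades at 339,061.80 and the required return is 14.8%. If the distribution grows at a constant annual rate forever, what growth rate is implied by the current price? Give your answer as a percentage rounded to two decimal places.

3.24%

P = D₁/(r−g) ⇒ g = r − D₁/P = 0.148 − 39,200.00/339,061.80 = 0.032387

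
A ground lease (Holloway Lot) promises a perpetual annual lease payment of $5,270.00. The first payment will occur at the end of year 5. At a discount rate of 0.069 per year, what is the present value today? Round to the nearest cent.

$58485.84

Value at end of year 4: C / r = $5,270.00 / 0.069 = $76,376.8116
Discount to today: PV = $76,376.8116 / (1 + 0.069)^4 = $76,376.8116 / 1.305903 = $58,485.84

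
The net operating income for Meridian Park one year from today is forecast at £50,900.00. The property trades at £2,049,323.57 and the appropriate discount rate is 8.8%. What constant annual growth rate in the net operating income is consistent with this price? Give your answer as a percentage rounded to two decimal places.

6.32%

P = D₁/(r−g) ⇒ g = r − D₁/P = 0.088 − £50,900.00/£2,049,323.57 = 0.063163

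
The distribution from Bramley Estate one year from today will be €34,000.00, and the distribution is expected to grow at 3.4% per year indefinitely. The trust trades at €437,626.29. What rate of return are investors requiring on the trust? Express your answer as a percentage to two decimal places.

P = D₁/(r − g) ⇒ r = D₁/P + g = €34,000.0000/€437,626.29 + 0.034 = 0.077692 + 0.034 = 0.111692

11.17%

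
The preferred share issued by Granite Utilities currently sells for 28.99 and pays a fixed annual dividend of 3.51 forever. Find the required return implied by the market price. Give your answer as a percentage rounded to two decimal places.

P = C/r ⇒ r = C/P = 3.51/28.99 = 0.121076

12.11%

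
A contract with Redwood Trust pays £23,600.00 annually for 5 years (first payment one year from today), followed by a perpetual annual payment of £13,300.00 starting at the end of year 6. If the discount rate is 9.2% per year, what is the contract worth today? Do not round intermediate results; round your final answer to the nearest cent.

£184421.58

PV of 5-year annuity: £23,600.00 × [1 − (1+0.092)^−5] / 0.092 = 91321.38126
Perpetuity value at year 5: £13,300.00 / 0.092 = 144565.21739
PV of perpetuity: 144565.21739 / (1+0.092)^5 = 93100.20168
Total PV = 91321.38126 + 93100.20168 = 184421.58294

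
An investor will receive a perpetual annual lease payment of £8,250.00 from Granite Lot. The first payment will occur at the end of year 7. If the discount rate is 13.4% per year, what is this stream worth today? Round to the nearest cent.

£28951.48

Value at end of year 6: C / r = £8,250.00 / 0.134 = £61,567.1642
Discount to today: PV = £61,567.1642 / (1 + 0.134)^6 = £61,567.1642 / 2.126563 = £28,951.48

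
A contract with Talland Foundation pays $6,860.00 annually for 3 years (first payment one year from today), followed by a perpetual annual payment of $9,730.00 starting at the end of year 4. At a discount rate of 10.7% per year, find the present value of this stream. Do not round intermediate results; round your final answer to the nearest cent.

PV of 3-year annuity: $6,860.00 × [1 − (1+0.107)^−3] / 0.107 = 16851.74058
Perpetuity value at year 3: $9,730.00 / 0.107 = 90934.57944
PV of perpetuity: 90934.57944 / (1+0.107)^3 = 67032.62087
Total PV = 16851.74058 + 67032.62087 = 83884.36144

$83884.36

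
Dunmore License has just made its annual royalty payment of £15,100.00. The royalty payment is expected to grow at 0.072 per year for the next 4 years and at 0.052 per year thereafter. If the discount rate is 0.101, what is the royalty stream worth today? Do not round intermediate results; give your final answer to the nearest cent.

D_1 = 16187.20000
D_2 = 17352.67840
D_3 = 18602.07124
D_4 = 19941.42037
Terminal value at year 4: TV = D_4×(1+g_2)/(r−g_2) = 20978.37423/0.049 = 428130.08641
P_0 = D_1/(1+r)^1 + D_2/(1+r)^2 + D_3/(1+r)^3 + D_4/(1+r)^4 + TV/(1+r)^4
    = 14702.27066 + 14315.01739 + 13937.96426 + 13570.84258 + 291357.68156 = 347883.77645

£347883.78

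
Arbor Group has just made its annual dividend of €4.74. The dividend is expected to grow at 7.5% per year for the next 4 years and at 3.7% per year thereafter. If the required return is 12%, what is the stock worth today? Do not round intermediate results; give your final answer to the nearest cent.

D_1 = 5.09550
D_2 = 5.47766
D_3 = 5.88849
D_4 = 6.33012
Terminal value at year 4: TV = D_4×(1+g_2)/(r−g_2) = 6.56434/0.083 = 79.08841
P_0 = D_1/(1+r)^1 + D_2/(1+r)^2 + D_3/(1+r)^3 + D_4/(1+r)^4 + TV/(1+r)^4
    = 4.54955 + 4.36676 + 4.19131 + 4.02291 + 50.26212 = 67.39265

€67.39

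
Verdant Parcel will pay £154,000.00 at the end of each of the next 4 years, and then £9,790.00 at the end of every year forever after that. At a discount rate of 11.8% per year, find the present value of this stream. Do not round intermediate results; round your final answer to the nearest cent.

£522833.69

PV of 4-year annuity: £154,000.00 × [1 − (1+0.118)^−4] / 0.118 = 469728.93230
Perpetuity value at year 4: £9,790.00 / 0.118 = 82966.10169
PV of perpetuity: 82966.10169 / (1+0.118)^4 = 53104.76243
Total PV = 469728.93230 + 53104.76243 = 522833.69472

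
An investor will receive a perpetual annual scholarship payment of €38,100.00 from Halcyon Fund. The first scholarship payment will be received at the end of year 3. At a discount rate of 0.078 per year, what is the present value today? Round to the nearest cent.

€420332.38

Value at end of year 2: C / r = €38,100.00 / 0.078 = €488,461.5385
Discount to today: PV = €488,461.5385 / (1 + 0.078)^2 = €488,461.5385 / 1.162084 = €420,332.38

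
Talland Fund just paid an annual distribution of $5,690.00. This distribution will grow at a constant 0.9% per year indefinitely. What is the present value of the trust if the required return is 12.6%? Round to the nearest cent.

D₁ = D₀ × (1 + g) = $5,690.00 × 1.009 = $5,741.2100
Growing perpetuity: P = D₁ / (r − g) = $5,741.2100 / (0.126 − 0.009) = $49,070.17

$49070.17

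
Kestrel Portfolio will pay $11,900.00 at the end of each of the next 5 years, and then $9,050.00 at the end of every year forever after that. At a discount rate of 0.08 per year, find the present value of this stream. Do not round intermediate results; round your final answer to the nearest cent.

$124504.22

PV of 5-year annuity: $11,900.00 × [1 − (1+0.08)^−5] / 0.08 = 47513.24944
Perpetuity value at year 5: $9,050.00 / 0.08 = 113125.00000
PV of perpetuity: 113125.00000 / (1+0.08)^5 = 76990.97416
Total PV = 47513.24944 + 76990.97416 = 124504.22361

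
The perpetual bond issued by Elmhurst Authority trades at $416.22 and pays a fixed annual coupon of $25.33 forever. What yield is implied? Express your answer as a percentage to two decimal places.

P = C/r ⇒ r = C/P = $25.33/$416.22 = 0.060857

6.09%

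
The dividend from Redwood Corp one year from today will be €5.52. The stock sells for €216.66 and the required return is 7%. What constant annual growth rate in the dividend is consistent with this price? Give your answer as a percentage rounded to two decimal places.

P = D₁/(r−g) ⇒ g = r − D₁/P = 0.07 − €5.52/€216.66 = 0.044522

4.45%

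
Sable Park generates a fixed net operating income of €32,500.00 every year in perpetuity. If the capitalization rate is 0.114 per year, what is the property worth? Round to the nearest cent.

€285087.72

Level perpetuity: PV = C / r = €32,500.00 / 0.114 = €285,087.72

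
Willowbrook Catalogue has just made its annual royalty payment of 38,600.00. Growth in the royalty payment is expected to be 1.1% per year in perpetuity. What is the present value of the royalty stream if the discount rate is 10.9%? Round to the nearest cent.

D₁ = D₀ × (1 + g) = 38,600.00 × 1.011 = 39,024.6000
Growing perpetuity: P = D₁ / (r − g) = 39,024.6000 / (0.109 − 0.011) = 398,210.20

398210.20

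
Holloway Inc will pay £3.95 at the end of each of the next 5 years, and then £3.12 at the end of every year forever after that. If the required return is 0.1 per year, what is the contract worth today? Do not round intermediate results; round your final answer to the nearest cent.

PV of 5-year annuity: £3.95 × [1 − (1+0.1)^−5] / 0.1 = 14.97361
Perpetuity value at year 5: £3.12 / 0.1 = 31.20000
PV of perpetuity: 31.20000 / (1+0.1)^5 = 19.37275
Total PV = 14.97361 + 19.37275 = 34.34635

£34.35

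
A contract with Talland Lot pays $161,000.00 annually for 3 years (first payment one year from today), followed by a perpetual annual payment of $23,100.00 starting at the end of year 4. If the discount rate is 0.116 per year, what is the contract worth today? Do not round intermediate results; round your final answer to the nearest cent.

PV of 3-year annuity: $161,000.00 × [1 − (1+0.116)^−3] / 0.116 = 389368.41845
Perpetuity value at year 3: $23,100.00 / 0.116 = 199137.93103
PV of perpetuity: 199137.93103 / (1+0.116)^3 = 143272.02752
Total PV = 389368.41845 + 143272.02752 = 532640.44597

$532640.45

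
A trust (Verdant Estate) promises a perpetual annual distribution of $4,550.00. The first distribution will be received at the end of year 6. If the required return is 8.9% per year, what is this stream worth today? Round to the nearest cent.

$33379.67

Value at end of year 5: C / r = $4,550.00 / 0.089 = $51,123.5955
Discount to today: PV = $51,123.5955 / (1 + 0.089)^5 = $51,123.5955 / 1.531579 = $33,379.67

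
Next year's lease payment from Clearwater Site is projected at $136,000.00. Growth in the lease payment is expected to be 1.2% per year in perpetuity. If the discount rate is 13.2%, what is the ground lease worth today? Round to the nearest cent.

$1133333.33

Growing perpetuity: P = D₁ / (r − g) = $136,000.0000 / (0.132 − 0.012) = $1,133,333.33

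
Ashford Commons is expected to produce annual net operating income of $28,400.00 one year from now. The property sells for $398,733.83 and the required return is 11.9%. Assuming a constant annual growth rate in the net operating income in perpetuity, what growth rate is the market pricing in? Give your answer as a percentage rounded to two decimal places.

4.78%

P = D₁/(r−g) ⇒ g = r − D₁/P = 0.119 − $28,400.00/$398,733.83 = 0.047775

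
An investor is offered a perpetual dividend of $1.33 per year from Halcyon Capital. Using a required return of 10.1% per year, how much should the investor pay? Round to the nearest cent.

Level perpetuity: PV = C / r = $1.33 / 0.101 = $13.17

$13.17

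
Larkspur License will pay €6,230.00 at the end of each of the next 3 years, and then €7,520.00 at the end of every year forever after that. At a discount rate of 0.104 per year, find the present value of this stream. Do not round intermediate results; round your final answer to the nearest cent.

PV of 3-year annuity: €6,230.00 × [1 − (1+0.104)^−3] / 0.104 = 15384.63225
Perpetuity value at year 3: €7,520.00 / 0.104 = 72307.69231
PV of perpetuity: 72307.69231 / (1+0.104)^3 = 53737.47810
Total PV = 15384.63225 + 53737.47810 = 69122.11035

€69122.11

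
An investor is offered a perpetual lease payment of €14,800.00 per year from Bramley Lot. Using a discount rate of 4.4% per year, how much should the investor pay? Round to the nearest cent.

Level perpetuity: PV = C / r = €14,800.00 / 0.044 = €336,363.64

€336363.64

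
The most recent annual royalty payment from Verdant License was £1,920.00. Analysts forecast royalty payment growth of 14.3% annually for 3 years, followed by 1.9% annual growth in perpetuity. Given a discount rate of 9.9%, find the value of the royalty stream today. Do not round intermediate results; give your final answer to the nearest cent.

D_1 = 2194.56000
D_2 = 2508.38208
D_3 = 2867.08072
Terminal value at year 3: TV = D_3×(1+g_2)/(r−g_2) = 2921.55525/0.08 = 36519.44064
P_0 = D_1/(1+r)^1 + D_2/(1+r)^2 + D_3/(1+r)^3 + TV/(1+r)^3
    = 1996.86988 + 2076.81736 + 2159.96564 + 27512.56234 = 33746.21522

£33746.22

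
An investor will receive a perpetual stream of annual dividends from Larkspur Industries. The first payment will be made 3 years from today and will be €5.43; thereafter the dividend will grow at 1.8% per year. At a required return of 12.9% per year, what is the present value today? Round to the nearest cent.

€38.38

Value at end of year 2: C₁ / (r − g) = €5.43 / (0.129 − 0.018) = €48.9189
Discount to today: PV = €48.9189 / (1 + 0.129)^2 = €48.9189 / 1.274641 = €38.38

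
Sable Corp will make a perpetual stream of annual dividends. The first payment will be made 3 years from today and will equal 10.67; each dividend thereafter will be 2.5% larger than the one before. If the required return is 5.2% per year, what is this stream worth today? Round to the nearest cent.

357.08

Value at end of year 2: C₁ / (r − g) = 10.67 / (0.052 − 0.025) = 395.1852
Discount to today: PV = 395.1852 / (1 + 0.052)^2 = 395.1852 / 1.106704 = 357.08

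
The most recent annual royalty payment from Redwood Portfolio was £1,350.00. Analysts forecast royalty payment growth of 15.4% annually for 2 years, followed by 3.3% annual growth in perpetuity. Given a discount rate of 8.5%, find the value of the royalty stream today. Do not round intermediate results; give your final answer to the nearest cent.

£33300.73

D_1 = 1557.90000
D_2 = 1797.81660
Terminal value at year 2: TV = D_2×(1+g_2)/(r−g_2) = 1857.14455/0.052 = 35714.31823
P_0 = D_1/(1+r)^1 + D_2/(1+r)^2 + TV/(1+r)^2
    = 1435.85253 + 1527.16482 + 30337.71643 = 33300.73378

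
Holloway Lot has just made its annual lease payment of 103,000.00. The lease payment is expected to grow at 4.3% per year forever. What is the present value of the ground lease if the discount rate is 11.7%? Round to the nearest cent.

1451743.24

D₁ = D₀ × (1 + g) = 103,000.00 × 1.043 = 107,429.0000
Growing perpetuity: P = D₁ / (r − g) = 107,429.0000 / (0.117 − 0.043) = 1,451,743.24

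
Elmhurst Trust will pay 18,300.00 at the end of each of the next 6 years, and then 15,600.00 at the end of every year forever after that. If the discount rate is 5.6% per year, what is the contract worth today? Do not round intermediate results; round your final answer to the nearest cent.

PV of 6-year annuity: 18,300.00 × [1 − (1+0.056)^−6] / 0.056 = 91129.14356
Perpetuity value at year 6: 15,600.00 / 0.056 = 278571.42857
PV of perpetuity: 278571.42857 / (1+0.056)^6 = 200887.56849
Total PV = 91129.14356 + 200887.56849 = 292016.71205

292016.71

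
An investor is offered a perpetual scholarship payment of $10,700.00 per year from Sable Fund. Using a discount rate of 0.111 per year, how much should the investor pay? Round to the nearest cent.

Level perpetuity: PV = C / r = $10,700.00 / 0.111 = $96,396.40

$96396.40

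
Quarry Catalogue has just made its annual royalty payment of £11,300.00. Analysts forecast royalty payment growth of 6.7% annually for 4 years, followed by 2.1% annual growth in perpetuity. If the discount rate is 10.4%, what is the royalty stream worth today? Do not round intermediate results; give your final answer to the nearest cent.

£162822.78

D_1 = 12057.10000
D_2 = 12864.92570
D_3 = 13726.87572
D_4 = 14646.57640
Terminal value at year 4: TV = D_4×(1+g_2)/(r−g_2) = 14954.15450/0.083 = 180170.53614
P_0 = D_1/(1+r)^1 + D_2/(1+r)^2 + D_3/(1+r)^3 + D_4/(1+r)^4 + TV/(1+r)^4
    = 10921.28623 + 10555.26486 + 10201.51052 + 9859.61207 + 121285.10746 = 162822.78113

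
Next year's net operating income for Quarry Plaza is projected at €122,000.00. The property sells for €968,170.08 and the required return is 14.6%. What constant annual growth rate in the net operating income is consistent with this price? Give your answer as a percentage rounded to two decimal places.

2.00%

P = D₁/(r−g) ⇒ g = r − D₁/P = 0.146 − €122,000.00/€968,170.08 = 0.019989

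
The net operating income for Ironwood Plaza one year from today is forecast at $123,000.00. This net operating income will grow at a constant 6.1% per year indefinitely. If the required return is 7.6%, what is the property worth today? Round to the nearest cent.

Growing perpetuity: P = D₁ / (r − g) = $123,000.0000 / (0.076 − 0.061) = $8,200,000.00

$8200000.00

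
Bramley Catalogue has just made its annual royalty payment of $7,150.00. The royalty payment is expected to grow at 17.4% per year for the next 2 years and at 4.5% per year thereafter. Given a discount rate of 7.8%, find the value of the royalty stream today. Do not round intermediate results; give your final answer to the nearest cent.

$284805.72

D_1 = 8394.10000
D_2 = 9854.67340
Terminal value at year 2: TV = D_2×(1+g_2)/(r−g_2) = 10298.13370/0.033 = 312064.65767
P_0 = D_1/(1+r)^1 + D_2/(1+r)^2 + TV/(1+r)^2
    = 7786.73469 + 8480.17303 + 268538.81274 = 284805.72047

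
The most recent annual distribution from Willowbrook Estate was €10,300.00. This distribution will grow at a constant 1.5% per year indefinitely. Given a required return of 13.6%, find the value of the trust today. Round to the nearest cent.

€86400.83

D₁ = D₀ × (1 + g) = €10,300.00 × 1.015 = €10,454.5000
Growing perpetuity: P = D₁ / (r − g) = €10,454.5000 / (0.136 − 0.015) = €86,400.83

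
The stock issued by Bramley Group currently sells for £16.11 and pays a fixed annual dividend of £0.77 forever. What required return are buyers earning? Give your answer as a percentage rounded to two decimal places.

4.78%

P = C/r ⇒ r = C/P = £0.77/£16.11 = 0.047796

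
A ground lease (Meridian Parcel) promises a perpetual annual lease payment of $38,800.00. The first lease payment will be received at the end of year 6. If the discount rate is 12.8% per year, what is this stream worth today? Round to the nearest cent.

Value at end of year 5: C / r = $38,800.00 / 0.128 = $303,125.0000
Discount to today: PV = $303,125.0000 / (1 + 0.128)^5 = $303,125.0000 / 1.826188 = $165,987.83

$165987.83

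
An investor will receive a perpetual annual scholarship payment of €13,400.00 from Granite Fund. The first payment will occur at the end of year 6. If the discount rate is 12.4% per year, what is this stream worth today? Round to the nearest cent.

Value at end of year 5: C / r = €13,400.00 / 0.124 = €108,064.5161
Discount to today: PV = €108,064.5161 / (1 + 0.124)^5 = €108,064.5161 / 1.794038 = €60,235.37

€60235.37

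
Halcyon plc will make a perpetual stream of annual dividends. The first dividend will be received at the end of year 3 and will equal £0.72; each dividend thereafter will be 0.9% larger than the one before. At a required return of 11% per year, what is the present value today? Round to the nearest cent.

Value at end of year 2: C₁ / (r − g) = £0.72 / (0.11 − 0.009) = £7.1287
Discount to today: PV = £7.1287 / (1 + 0.11)^2 = £7.1287 / 1.232100 = £5.79

£5.79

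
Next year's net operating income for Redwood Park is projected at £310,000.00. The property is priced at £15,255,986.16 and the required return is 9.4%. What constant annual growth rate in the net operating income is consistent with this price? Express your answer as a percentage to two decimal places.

P = D₁/(r−g) ⇒ g = r − D₁/P = 0.094 − £310,000.00/£15,255,986.16 = 0.073680

7.37%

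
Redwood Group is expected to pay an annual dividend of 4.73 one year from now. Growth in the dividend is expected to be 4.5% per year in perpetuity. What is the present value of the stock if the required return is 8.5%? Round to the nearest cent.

Growing perpetuity: P = D₁ / (r − g) = 4.7300 / (0.085 − 0.045) = 118.25

118.25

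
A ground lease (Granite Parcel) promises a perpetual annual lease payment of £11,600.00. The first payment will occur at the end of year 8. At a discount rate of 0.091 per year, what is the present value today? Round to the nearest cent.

Value at end of year 7: C / r = £11,600.00 / 0.091 = £127,472.5275
Discount to today: PV = £127,472.5275 / (1 + 0.091)^7 = £127,472.5275 / 1.839811 = £69,285.66

£69285.66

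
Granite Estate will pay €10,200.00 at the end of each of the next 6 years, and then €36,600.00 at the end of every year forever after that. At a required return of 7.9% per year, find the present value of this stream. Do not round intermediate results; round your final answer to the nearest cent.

PV of 6-year annuity: €10,200.00 × [1 − (1+0.079)^−6] / 0.079 = 47296.76179
Perpetuity value at year 6: €36,600.00 / 0.079 = 463291.13924
PV of perpetuity: 463291.13924 / (1+0.079)^6 = 293579.22928
Total PV = 47296.76179 + 293579.22928 = 340875.99107

€340875.99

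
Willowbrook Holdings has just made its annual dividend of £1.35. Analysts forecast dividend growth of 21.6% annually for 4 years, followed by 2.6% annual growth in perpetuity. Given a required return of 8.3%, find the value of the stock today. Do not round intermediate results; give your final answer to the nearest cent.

D_1 = 1.64160
D_2 = 1.99619
D_3 = 2.42736
D_4 = 2.95167
Terminal value at year 4: TV = D_4×(1+g_2)/(r−g_2) = 3.02842/0.057 = 53.13009
P_0 = D_1/(1+r)^1 + D_2/(1+r)^2 + D_3/(1+r)^3 + D_4/(1+r)^4 + TV/(1+r)^4
    = 1.51579 + 1.70194 + 1.91095 + 2.14563 + 38.62129 = 45.89559

£45.90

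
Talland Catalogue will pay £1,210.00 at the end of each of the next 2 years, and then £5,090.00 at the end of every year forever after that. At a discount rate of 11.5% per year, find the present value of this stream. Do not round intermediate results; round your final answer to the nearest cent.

£37660.13

PV of 2-year annuity: £1,210.00 × [1 − (1+0.115)^−2] / 0.115 = 2058.47695
Perpetuity value at year 2: £5,090.00 / 0.115 = 44260.86957
PV of perpetuity: 44260.86957 / (1+0.115)^2 = 35601.65663
Total PV = 2058.47695 + 35601.65663 = 37660.13358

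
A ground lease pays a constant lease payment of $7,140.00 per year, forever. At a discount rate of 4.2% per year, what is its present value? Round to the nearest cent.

$170000.00

Level perpetuity: PV = C / r = $7,140.00 / 0.042 = $170,000.00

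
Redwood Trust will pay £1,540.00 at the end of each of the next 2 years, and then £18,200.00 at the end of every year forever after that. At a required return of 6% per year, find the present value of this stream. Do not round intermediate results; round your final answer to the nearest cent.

£272789.01

PV of 2-year annuity: £1,540.00 × [1 − (1+0.06)^−2] / 0.06 = 2823.42471
Perpetuity value at year 2: £18,200.00 / 0.06 = 303333.33333
PV of perpetuity: 303333.33333 / (1+0.06)^2 = 269965.58680
Total PV = 2823.42471 + 269965.58680 = 272789.01151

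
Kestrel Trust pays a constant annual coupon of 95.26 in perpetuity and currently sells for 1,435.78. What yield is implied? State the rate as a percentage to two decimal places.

6.63%

P = C/r ⇒ r = C/P = 95.26/1,435.78 = 0.066347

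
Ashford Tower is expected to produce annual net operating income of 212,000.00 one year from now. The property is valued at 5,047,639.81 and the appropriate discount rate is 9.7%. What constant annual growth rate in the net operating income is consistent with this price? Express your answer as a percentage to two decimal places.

5.50%

P = D₁/(r−g) ⇒ g = r − D₁/P = 0.097 − 212,000.00/5,047,639.81 = 0.055000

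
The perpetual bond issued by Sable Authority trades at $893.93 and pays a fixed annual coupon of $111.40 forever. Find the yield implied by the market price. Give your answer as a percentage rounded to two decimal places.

P = C/r ⇒ r = C/P = $111.40/$893.93 = 0.124618

12.46%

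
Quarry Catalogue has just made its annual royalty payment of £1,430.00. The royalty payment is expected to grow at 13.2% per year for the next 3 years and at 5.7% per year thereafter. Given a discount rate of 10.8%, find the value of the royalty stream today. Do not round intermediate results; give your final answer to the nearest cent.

£36083.91

D_1 = 1618.76000
D_2 = 1832.43632
D_3 = 2074.31791
Terminal value at year 3: TV = D_3×(1+g_2)/(r−g_2) = 2192.55404/0.051 = 42991.25560
P_0 = D_1/(1+r)^1 + D_2/(1+r)^2 + D_3/(1+r)^3 + TV/(1+r)^3
    = 1460.97473 + 1492.62039 + 1524.95152 + 31605.36775 = 36083.91439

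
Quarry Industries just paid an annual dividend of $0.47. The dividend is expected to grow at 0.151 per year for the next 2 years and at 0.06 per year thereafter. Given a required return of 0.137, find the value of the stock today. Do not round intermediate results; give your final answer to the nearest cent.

$7.59

D_1 = 0.54097
D_2 = 0.62266
Terminal value at year 2: TV = D_2×(1+g_2)/(r−g_2) = 0.66002/0.077 = 8.57163
P_0 = D_1/(1+r)^1 + D_2/(1+r)^2 + TV/(1+r)^2
    = 0.47579 + 0.48165 + 6.63045 = 7.58788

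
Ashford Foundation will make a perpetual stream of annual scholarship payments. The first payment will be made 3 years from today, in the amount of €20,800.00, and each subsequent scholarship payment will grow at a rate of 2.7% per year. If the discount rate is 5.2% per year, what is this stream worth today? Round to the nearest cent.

Value at end of year 2: C₁ / (r − g) = €20,800.00 / (0.052 − 0.027) = €832,000.0000
Discount to today: PV = €832,000.0000 / (1 + 0.052)^2 = €832,000.0000 / 1.106704 = €751,781.87

€751781.87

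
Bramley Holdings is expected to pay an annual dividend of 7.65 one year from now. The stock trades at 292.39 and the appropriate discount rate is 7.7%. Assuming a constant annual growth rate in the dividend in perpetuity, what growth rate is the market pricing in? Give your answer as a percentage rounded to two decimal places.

P = D₁/(r−g) ⇒ g = r − D₁/P = 0.077 − 7.65/292.39 = 0.050836

5.08%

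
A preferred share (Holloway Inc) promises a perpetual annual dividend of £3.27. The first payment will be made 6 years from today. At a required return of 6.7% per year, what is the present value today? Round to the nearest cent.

£35.29

Value at end of year 5: C / r = £3.27 / 0.067 = £48.8060
Discount to today: PV = £48.8060 / (1 + 0.067)^5 = £48.8060 / 1.383000 = £35.29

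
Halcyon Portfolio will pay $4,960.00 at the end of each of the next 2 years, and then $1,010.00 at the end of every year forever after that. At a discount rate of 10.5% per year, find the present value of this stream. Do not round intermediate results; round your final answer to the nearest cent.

PV of 2-year annuity: $4,960.00 × [1 − (1+0.105)^−2] / 0.105 = 8550.84867
Perpetuity value at year 2: $1,010.00 / 0.105 = 9619.04762
PV of perpetuity: 9619.04762 / (1+0.105)^2 = 7877.84658
Total PV = 8550.84867 + 7877.84658 = 16428.69525

$16428.70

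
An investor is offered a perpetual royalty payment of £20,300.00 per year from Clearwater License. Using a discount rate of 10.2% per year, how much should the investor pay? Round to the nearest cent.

£199019.61

Level perpetuity: PV = C / r = £20,300.00 / 0.102 = £199,019.61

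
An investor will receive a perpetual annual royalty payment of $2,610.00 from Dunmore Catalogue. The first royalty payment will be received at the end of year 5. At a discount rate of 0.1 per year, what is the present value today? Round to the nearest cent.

$17826.65

Value at end of year 4: C / r = $2,610.00 / 0.1 = $26,100.0000
Discount to today: PV = $26,100.0000 / (1 + 0.1)^4 = $26,100.0000 / 1.464100 = $17,826.65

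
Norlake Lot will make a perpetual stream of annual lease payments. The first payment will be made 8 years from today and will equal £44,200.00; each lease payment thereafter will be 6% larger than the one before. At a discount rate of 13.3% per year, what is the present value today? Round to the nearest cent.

£252632.98

Value at end of year 7: C₁ / (r − g) = £44,200.00 / (0.133 − 0.06) = £605,479.4521
Discount to today: PV = £605,479.4521 / (1 + 0.133)^7 = £605,479.4521 / 2.396676 = £252,632.98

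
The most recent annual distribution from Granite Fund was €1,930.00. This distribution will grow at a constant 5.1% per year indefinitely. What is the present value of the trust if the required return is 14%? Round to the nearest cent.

€22791.35

D₁ = D₀ × (1 + g) = €1,930.00 × 1.051 = €2,028.4300
Growing perpetuity: P = D₁ / (r − g) = €2,028.4300 / (0.14 − 0.051) = €22,791.35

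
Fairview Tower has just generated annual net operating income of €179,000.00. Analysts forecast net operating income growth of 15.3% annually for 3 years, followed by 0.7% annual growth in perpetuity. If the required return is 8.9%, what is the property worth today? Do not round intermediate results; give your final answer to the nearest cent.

D_1 = 206387.00000
D_2 = 237964.21100
D_3 = 274372.73528
Terminal value at year 3: TV = D_3×(1+g_2)/(r−g_2) = 276293.34443/0.082 = 3369431.02963
P_0 = D_1/(1+r)^1 + D_2/(1+r)^2 + D_3/(1+r)^3 + TV/(1+r)^3
    = 189519.74288 + 200657.72594 + 212450.28283 + 2608993.10747 = 3211620.85912

€3211620.86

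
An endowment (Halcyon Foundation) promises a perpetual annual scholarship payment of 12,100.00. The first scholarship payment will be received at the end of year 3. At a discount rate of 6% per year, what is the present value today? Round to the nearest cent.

Value at end of year 2: C / r = 12,100.00 / 0.06 = 201,666.6667
Discount to today: PV = 201,666.6667 / (1 + 0.06)^2 = 201,666.6667 / 1.123600 = 179,482.62

179482.62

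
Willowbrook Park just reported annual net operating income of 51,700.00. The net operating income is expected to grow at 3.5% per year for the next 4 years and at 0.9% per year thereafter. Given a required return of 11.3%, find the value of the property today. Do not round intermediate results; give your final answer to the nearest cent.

548104.12

D_1 = 53509.50000
D_2 = 55382.33250
D_3 = 57320.71414
D_4 = 59326.93913
Terminal value at year 4: TV = D_4×(1+g_2)/(r−g_2) = 59860.88158/0.104 = 575585.39985
P_0 = D_1/(1+r)^1 + D_2/(1+r)^2 + D_3/(1+r)^3 + D_4/(1+r)^4 + TV/(1+r)^4
    = 48076.81941 + 44707.55444 + 41574.41046 + 38660.83991 + 375084.49494 = 548104.11915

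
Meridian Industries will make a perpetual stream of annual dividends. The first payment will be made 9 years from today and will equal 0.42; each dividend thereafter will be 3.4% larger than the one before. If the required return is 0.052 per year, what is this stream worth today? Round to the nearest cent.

15.55

Value at end of year 8: C₁ / (r − g) = 0.42 / (0.052 − 0.034) = 23.3333
Discount to today: PV = 23.3333 / (1 + 0.052)^8 = 23.3333 / 1.500120 = 15.55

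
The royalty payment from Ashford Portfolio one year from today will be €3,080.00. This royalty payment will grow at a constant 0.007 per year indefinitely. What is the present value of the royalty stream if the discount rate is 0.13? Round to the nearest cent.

€25040.65

Growing perpetuity: P = D₁ / (r − g) = €3,080.0000 / (0.13 − 0.007) = €25,040.65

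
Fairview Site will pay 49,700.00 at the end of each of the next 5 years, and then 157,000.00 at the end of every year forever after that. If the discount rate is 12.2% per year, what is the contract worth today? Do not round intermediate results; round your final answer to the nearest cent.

PV of 5-year annuity: 49,700.00 × [1 − (1+0.122)^−5] / 0.122 = 178273.25929
Perpetuity value at year 5: 157,000.00 / 0.122 = 1286885.24590
PV of perpetuity: 1286885.24590 / (1+0.122)^5 = 723728.26988
Total PV = 178273.25929 + 723728.26988 = 902001.52917

902001.53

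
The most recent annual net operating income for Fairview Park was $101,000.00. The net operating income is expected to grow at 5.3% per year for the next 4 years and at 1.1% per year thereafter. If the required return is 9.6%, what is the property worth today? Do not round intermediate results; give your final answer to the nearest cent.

$1389485.76

D_1 = 106353.00000
D_2 = 111989.70900
D_3 = 117925.16358
D_4 = 124175.19725
Terminal value at year 4: TV = D_4×(1+g_2)/(r−g_2) = 125541.12442/0.085 = 1476954.40490
P_0 = D_1/(1+r)^1 + D_2/(1+r)^2 + D_3/(1+r)^3 + D_4/(1+r)^4 + TV/(1+r)^4
    = 97037.40876 + 93230.28415 + 89572.52665 + 86058.27606 + 1023587.25993 = 1389485.75554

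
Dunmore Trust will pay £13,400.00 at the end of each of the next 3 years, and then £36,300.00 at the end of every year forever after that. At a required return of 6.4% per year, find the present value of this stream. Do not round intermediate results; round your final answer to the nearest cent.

£506425.73

PV of 3-year annuity: £13,400.00 × [1 − (1+0.064)^−3] / 0.064 = 35554.92199
Perpetuity value at year 3: £36,300.00 / 0.064 = 567187.50000
PV of perpetuity: 567187.50000 / (1+0.064)^3 = 470870.80835
Total PV = 35554.92199 + 470870.80835 = 506425.73033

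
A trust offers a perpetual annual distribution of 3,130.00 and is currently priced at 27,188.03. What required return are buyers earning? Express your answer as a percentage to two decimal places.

P = C/r ⇒ r = C/P = 3,130.00/27,188.03 = 0.115124

11.51%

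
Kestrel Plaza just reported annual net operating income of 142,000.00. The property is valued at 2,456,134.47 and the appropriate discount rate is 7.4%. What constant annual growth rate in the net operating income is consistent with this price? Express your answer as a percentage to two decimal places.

1.53%

P = D₀(1+g)/(r−g) ⇒ P(r−g) = D₀(1+g) ⇒ g(P+D₀) = P·r − D₀
g = (P·r − D₀)/(P + D₀) = (2,456,134.47×0.074 − 142,000.00) / (2,456,134.47 + 142,000.00) = 0.015301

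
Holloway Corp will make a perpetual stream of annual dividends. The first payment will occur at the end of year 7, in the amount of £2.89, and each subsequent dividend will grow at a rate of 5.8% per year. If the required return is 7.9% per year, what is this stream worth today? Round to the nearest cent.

Value at end of year 6: C₁ / (r − g) = £2.89 / (0.079 − 0.058) = £137.6190
Discount to today: PV = £137.6190 / (1 + 0.079)^6 = £137.6190 / 1.578079 = £87.21

£87.21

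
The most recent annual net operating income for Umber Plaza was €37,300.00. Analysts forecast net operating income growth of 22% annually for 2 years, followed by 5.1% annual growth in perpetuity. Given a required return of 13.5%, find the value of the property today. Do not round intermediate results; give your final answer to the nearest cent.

D_1 = 45506.00000
D_2 = 55517.32000
Terminal value at year 2: TV = D_2×(1+g_2)/(r−g_2) = 58348.70332/0.084 = 694627.42048
P_0 = D_1/(1+r)^1 + D_2/(1+r)^2 + TV/(1+r)^2
    = 40093.39207 + 43095.98090 + 539212.80869 = 622402.18167

€622402.18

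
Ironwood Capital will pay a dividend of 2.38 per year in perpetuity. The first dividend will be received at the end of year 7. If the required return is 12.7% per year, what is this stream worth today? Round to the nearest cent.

9.15

Value at end of year 6: C / r = 2.38 / 0.127 = 18.7402
Discount to today: PV = 18.7402 / (1 + 0.127)^6 = 18.7402 / 2.049007 = 9.15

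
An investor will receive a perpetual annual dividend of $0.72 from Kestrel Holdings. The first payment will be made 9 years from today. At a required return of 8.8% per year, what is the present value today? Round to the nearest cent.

Value at end of year 8: C / r = $0.72 / 0.088 = $8.1818
Discount to today: PV = $8.1818 / (1 + 0.088)^8 = $8.1818 / 1.963501 = $4.17

$4.17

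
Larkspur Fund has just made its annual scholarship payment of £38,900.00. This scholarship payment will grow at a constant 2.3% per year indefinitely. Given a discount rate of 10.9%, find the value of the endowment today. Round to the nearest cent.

D₁ = D₀ × (1 + g) = £38,900.00 × 1.023 = £39,794.7000
Growing perpetuity: P = D₁ / (r − g) = £39,794.7000 / (0.109 − 0.023) = £462,729.07

£462729.07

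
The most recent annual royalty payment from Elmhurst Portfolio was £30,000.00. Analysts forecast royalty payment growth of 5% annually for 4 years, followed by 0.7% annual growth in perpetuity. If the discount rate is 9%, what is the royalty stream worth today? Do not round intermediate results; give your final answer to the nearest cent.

D_1 = 31500.00000
D_2 = 33075.00000
D_3 = 34728.75000
D_4 = 36465.18750
Terminal value at year 4: TV = D_4×(1+g_2)/(r−g_2) = 36720.44381/0.083 = 442414.98569
P_0 = D_1/(1+r)^1 + D_2/(1+r)^2 + D_3/(1+r)^3 + D_4/(1+r)^4 + TV/(1+r)^4
    = 28899.08257 + 27838.56578 + 26816.96703 + 25832.85815 + 313417.92962 = 422805.40315

£422805.40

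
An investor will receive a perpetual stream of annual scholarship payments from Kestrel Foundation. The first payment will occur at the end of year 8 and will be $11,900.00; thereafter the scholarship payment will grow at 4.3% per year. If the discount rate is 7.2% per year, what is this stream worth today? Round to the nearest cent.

Value at end of year 7: C₁ / (r − g) = $11,900.00 / (0.072 − 0.043) = $410,344.8276
Discount to today: PV = $410,344.8276 / (1 + 0.072)^7 = $410,344.8276 / 1.626910 = $252,223.45

$252223.45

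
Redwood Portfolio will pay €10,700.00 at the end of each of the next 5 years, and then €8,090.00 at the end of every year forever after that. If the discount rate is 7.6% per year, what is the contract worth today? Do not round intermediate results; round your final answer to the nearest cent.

PV of 5-year annuity: €10,700.00 × [1 − (1+0.076)^−5] / 0.076 = 43176.21109
Perpetuity value at year 5: €8,090.00 / 0.076 = 106447.36842
PV of perpetuity: 106447.36842 / (1+0.076)^5 = 73802.92471
Total PV = 43176.21109 + 73802.92471 = 116979.13580

€116979.14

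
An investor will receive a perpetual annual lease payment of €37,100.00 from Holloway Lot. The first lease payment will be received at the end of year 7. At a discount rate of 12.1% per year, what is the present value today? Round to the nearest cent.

€154509.38

Value at end of year 6: C / r = €37,100.00 / 0.121 = €306,611.5702
Discount to today: PV = €306,611.5702 / (1 + 0.121)^6 = €306,611.5702 / 1.984420 = €154,509.38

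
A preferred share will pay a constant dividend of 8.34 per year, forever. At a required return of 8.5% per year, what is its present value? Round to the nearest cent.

Level perpetuity: PV = C / r = 8.34 / 0.085 = 98.12

98.12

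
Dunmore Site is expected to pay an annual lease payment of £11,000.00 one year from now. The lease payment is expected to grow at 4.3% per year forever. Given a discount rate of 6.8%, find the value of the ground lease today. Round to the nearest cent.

Growing perpetuity: P = D₁ / (r − g) = £11,000.0000 / (0.068 − 0.043) = £440,000.00

£440000.00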